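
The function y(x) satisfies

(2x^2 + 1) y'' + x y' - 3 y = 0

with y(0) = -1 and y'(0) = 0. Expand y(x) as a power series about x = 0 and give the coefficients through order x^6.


Ansatz: y(x) = sum_{n>=0} a_n x^n, so y'(x) = sum_{n>=1} n a_n x^(n-1) and y''(x) = sum_{n>=2} n(n-1) a_n x^(n-2).
Substitute into P(x) y'' + Q(x) y' + R(x) y = 0 with P(x) = 2x^2 + 1, Q(x) = x, R(x) = -3, and match powers of x.
Initial conditions: a_0 = -1, a_1 = 0.
Setting the coefficient of each power of x to zero and solving order by order (substituting the coefficients already found):
  x^0: 2 a_2 - 3 a_0 = 0  ->  2 a_2 = 3 a_0 = -3  ->  a_2 = -3/2
  x^1: 6 a_3 - 2 a_1 = 0  ->  6 a_3 = 2 a_1 = 0  ->  a_3 = 0
  x^2: 12 a_4 + 3 a_2 = 0  ->  12 a_4 = -3 a_2 = 9/2  ->  a_4 = 3/8
  x^3: 20 a_5 + 12 a_3 = 0  ->  20 a_5 = -12 a_3 = 0  ->  a_5 = 0
  x^4: 30 a_6 + 25 a_4 = 0  ->  30 a_6 = -25 a_4 = -75/8  ->  a_6 = -5/16
Truncated series: y(x) = -1 - (3/2) x^2 + (3/8) x^4 - (5/16) x^6 + O(x^7).

a_0 = -1; a_1 = 0; a_2 = -3/2; a_3 = 0; a_4 = 3/8; a_5 = 0; a_6 = -5/16


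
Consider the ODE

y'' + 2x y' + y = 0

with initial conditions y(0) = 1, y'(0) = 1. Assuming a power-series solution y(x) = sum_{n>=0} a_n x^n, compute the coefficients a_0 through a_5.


Ansatz: y(x) = sum_{n>=0} a_n x^n, so y'(x) = sum_{n>=1} n a_n x^(n-1) and y''(x) = sum_{n>=2} n(n-1) a_n x^(n-2).
Substitute into P(x) y'' + Q(x) y' + R(x) y = 0 with P(x) = 1, Q(x) = 2x, R(x) = 1, and match powers of x.
Initial conditions: a_0 = 1, a_1 = 1.
Setting the coefficient of each power of x to zero and solving order by order (substituting the coefficients already found):
  x^0: 2 a_2 + a_0 = 0  ->  2 a_2 = -a_0 = -1  ->  a_2 = -1/2
  x^1: 6 a_3 + 3 a_1 = 0  ->  6 a_3 = -3 a_1 = -3  ->  a_3 = -1/2
  x^2: 12 a_4 + 5 a_2 = 0  ->  12 a_4 = -5 a_2 = 5/2  ->  a_4 = 5/24
  x^3: 20 a_5 + 7 a_3 = 0  ->  20 a_5 = -7 a_3 = 7/2  ->  a_5 = 7/40
Truncated series: y(x) = 1 + x - (1/2) x^2 - (1/2) x^3 + (5/24) x^4 + (7/40) x^5 + O(x^6).

a_0 = 1; a_1 = 1; a_2 = -1/2; a_3 = -1/2; a_4 = 5/24; a_5 = 7/40


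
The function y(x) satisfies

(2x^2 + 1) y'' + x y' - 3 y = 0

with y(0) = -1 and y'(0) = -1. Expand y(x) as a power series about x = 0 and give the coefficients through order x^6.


Ansatz: y(x) = sum_{n>=0} a_n x^n, so y'(x) = sum_{n>=1} n a_n x^(n-1) and y''(x) = sum_{n>=2} n(n-1) a_n x^(n-2).
Substitute into P(x) y'' + Q(x) y' + R(x) y = 0 with P(x) = 2x^2 + 1, Q(x) = x, R(x) = -3, and match powers of x.
Initial conditions: a_0 = -1, a_1 = -1.
Setting the coefficient of each power of x to zero and solving order by order (substituting the coefficients already found):
  x^0: 2 a_2 - 3 a_0 = 0  ->  2 a_2 = 3 a_0 = -3  ->  a_2 = -3/2
  x^1: 6 a_3 - 2 a_1 = 0  ->  6 a_3 = 2 a_1 = -2  ->  a_3 = -1/3
  x^2: 12 a_4 + 3 a_2 = 0  ->  12 a_4 = -3 a_2 = 9/2  ->  a_4 = 3/8
  x^3: 20 a_5 + 12 a_3 = 0  ->  20 a_5 = -12 a_3 = 4  ->  a_5 = 1/5
  x^4: 30 a_6 + 25 a_4 = 0  ->  30 a_6 = -25 a_4 = -75/8  ->  a_6 = -5/16
Truncated series: y(x) = -1 - x - (3/2) x^2 - (1/3) x^3 + (3/8) x^4 + (1/5) x^5 - (5/16) x^6 + O(x^7).

a_0 = -1; a_1 = -1; a_2 = -3/2; a_3 = -1/3; a_4 = 3/8; a_5 = 1/5; a_6 = -5/16


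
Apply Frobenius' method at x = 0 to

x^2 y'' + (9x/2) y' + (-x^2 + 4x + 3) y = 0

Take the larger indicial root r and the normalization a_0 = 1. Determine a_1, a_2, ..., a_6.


Write in Frobenius form y'' + (p(x)/x) y' + (q(x)/x^2) y = 0:
  p(x) = 9/2,  q(x) = -x^2 + 4x + 3.
Indicial equation: r(r-1) + (9/2) r + (3) = 0 -> roots r_1 = -3/2, r_2 = -2.
Take r = r_1 = -3/2. Let y(x) = x^r sum_{n>=0} a_n x^n with a_0 = 1.
Substitute y = x^r sum a_n x^n and match x^{r+n}. The recurrence is
  D(n) a_n + 4 a_{n-1} - 1 a_{n-2} = 0,  where D(n) = (r+n)(r+n-1) + (9/2)(r+n) + (3).
  a_n = [-4 a_{n-1} + 1 a_{n-2}] / D(n).
Since the indicial polynomial factors as (r - r_1)(r - r_2), D(n) = (r_1 + n - r_1)(r_1 + n - r_2) = n(n + 1/2).
Evaluating step by step (a_0 = 1):
  n = 1: D(1) = 1(1 + 1/2) = 3/2; numerator = -4(1) = -4; a_1 = (-4)/(3/2) = -8/3
  n = 2: D(2) = 2(2 + 1/2) = 5; numerator = -4(-8/3) + 1(1) = 35/3; a_2 = (35/3)/(5) = 7/3
  n = 3: D(3) = 3(3 + 1/2) = 21/2; numerator = -4(7/3) + 1(-8/3) = -12; a_3 = (-12)/(21/2) = -8/7
  n = 4: D(4) = 4(4 + 1/2) = 18; numerator = -4(-8/7) + 1(7/3) = 145/21; a_4 = (145/21)/(18) = 145/378
  n = 5: D(5) = 5(5 + 1/2) = 55/2; numerator = -4(145/378) + 1(-8/7) = -506/189; a_5 = (-506/189)/(55/2) = -92/945
  n = 6: D(6) = 6(6 + 1/2) = 39; numerator = -4(-92/945) + 1(145/378) = 487/630; a_6 = (487/630)/(39) = 487/24570

r = -3/2; a_0 = 1; a_1 = -8/3; a_2 = 7/3; a_3 = -8/7; a_4 = 145/378; a_5 = -92/945; a_6 = 487/24570


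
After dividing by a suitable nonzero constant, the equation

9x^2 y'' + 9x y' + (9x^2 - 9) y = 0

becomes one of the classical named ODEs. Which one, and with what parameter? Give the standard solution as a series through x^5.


All three coefficients share the factor 9; dividing through by 9 gives  x^2 y'' + x y' + (x^2 - 1) y = 0.
This matches the Bessel equation x^2 y'' + x y' + (x^2 - nu^2) y = 0 with nu^2 = 1, so nu = 1; the solution bounded at x = 0 is J_1(x).
Frobenius at x = 0: indicial roots ±nu; for r = nu the recurrence k(k + 2nu) c_k = -c_{k-2} gives the standard series J_nu(x) = sum_{k>=0} (-1)^k / (k! (k+nu)!) (x/2)^(2k+nu). Evaluate the first 3 terms:
  k = 0: (-1)^0 / (0! * 1! * 2^1) x^1 = 1/(1*1*2) x^1 = (1/2) x^1
  k = 1: (-1)^1 / (1! * 2! * 2^3) x^3 = -1/(1*2*8) x^3 = (-1/16) x^3
  k = 2: (-1)^2 / (2! * 3! * 2^5) x^5 = 1/(2*6*32) x^5 = (1/384) x^5
Hence J_1(x) = x^5/384 - x^3/16 + x/2 + ....

J_1(x); series = x^5/384 - x^3/16 + x/2


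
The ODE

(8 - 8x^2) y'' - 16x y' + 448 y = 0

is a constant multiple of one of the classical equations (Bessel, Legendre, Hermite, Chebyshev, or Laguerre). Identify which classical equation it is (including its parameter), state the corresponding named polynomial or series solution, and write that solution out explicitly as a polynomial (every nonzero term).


All three coefficients share the factor 8; dividing through by 8 gives  (1 - x^2) y'' - 2x y' + 56 y = 0.
This matches the Legendre equation (1 - x^2) y'' - 2x y' + n(n+1) y = 0 (note the -2x y' term) with n(n+1) = 56, so n = 7; the polynomial solution is P_7(x).
With y = sum_k a_k x^k, matching x^k gives (k+2)(k+1) a_{k+2} = [k(k+1) - n(n+1)] a_k = (k - 7)(k + 8) a_k. The right side vanishes at k = 7, so the series with the parity of 7 terminates at degree 7.
Standard normalization (P_n(1) = 1): leading coefficient (2n)!/(2^n (n!)^2) = 87178291200/(128*25401600) = 429/16, so a_7 = 429/16. Work downward with a_k = (k+1)(k+2) a_{k+2} / ((k - 7)(k + 8)):
  a_5 = (6)(7)(429/16) / ((5 - 7)(5 + 8)) = (9009/8)/(-26) = -693/16
  a_3 = (4)(5)(-693/16) / ((3 - 7)(3 + 8)) = (-3465/4)/(-44) = 315/16
  a_1 = (2)(3)(315/16) / ((1 - 7)(1 + 8)) = (945/8)/(-54) = -35/16
Hence P_7(x) = 429 x^7/16 - 693 x^5/16 + 315 x^3/16 - 35 x/16.

P_7(x); series = 429 x^7/16 - 693 x^5/16 + 315 x^3/16 - 35 x/16


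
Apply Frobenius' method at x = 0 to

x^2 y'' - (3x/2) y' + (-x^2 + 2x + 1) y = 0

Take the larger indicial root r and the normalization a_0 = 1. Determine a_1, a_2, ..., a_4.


Write in Frobenius form y'' + (p(x)/x) y' + (q(x)/x^2) y = 0:
  p(x) = -3/2,  q(x) = -x^2 + 2x + 1.
Indicial equation: r(r-1) + (-3/2) r + (1) = 0 -> roots r_1 = 2, r_2 = 1/2.
Take r = r_1 = 2. Let y(x) = x^r sum_{n>=0} a_n x^n with a_0 = 1.
Substitute y = x^r sum a_n x^n and match x^{r+n}. The recurrence is
  D(n) a_n + 2 a_{n-1} - 1 a_{n-2} = 0,  where D(n) = (r+n)(r+n-1) + (-3/2)(r+n) + (1).
  a_n = [-2 a_{n-1} + 1 a_{n-2}] / D(n).
Since the indicial polynomial factors as (r - r_1)(r - r_2), D(n) = (r_1 + n - r_1)(r_1 + n - r_2) = n(n + 3/2).
Evaluating step by step (a_0 = 1):
  n = 1: D(1) = 1(1 + 3/2) = 5/2; numerator = -2(1) = -2; a_1 = (-2)/(5/2) = -4/5
  n = 2: D(2) = 2(2 + 3/2) = 7; numerator = -2(-4/5) + 1(1) = 13/5; a_2 = (13/5)/(7) = 13/35
  n = 3: D(3) = 3(3 + 3/2) = 27/2; numerator = -2(13/35) + 1(-4/5) = -54/35; a_3 = (-54/35)/(27/2) = -4/35
  n = 4: D(4) = 4(4 + 3/2) = 22; numerator = -2(-4/35) + 1(13/35) = 3/5; a_4 = (3/5)/(22) = 3/110

r = 2; a_0 = 1; a_1 = -4/5; a_2 = 13/35; a_3 = -4/35; a_4 = 3/110


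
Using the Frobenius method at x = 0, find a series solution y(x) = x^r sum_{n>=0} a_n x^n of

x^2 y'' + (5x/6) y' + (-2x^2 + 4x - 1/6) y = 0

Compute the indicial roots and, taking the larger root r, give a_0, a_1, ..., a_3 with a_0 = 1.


Write in Frobenius form y'' + (p(x)/x) y' + (q(x)/x^2) y = 0:
  p(x) = 5/6,  q(x) = -2x^2 + 4x - 1/6.
Indicial equation: r(r-1) + (5/6) r + (-1/6) = 0 -> roots r_1 = 1/2, r_2 = -1/3.
Take r = r_1 = 1/2. Let y(x) = x^r sum_{n>=0} a_n x^n with a_0 = 1.
Substitute y = x^r sum a_n x^n and match x^{r+n}. The recurrence is
  D(n) a_n + 4 a_{n-1} - 2 a_{n-2} = 0,  where D(n) = (r+n)(r+n-1) + (5/6)(r+n) + (-1/6).
  a_n = [-4 a_{n-1} + 2 a_{n-2}] / D(n).
Since the indicial polynomial factors as (r - r_1)(r - r_2), D(n) = (r_1 + n - r_1)(r_1 + n - r_2) = n(n + 5/6).
Evaluating step by step (a_0 = 1):
  n = 1: D(1) = 1(1 + 5/6) = 11/6; numerator = -4(1) = -4; a_1 = (-4)/(11/6) = -24/11
  n = 2: D(2) = 2(2 + 5/6) = 17/3; numerator = -4(-24/11) + 2(1) = 118/11; a_2 = (118/11)/(17/3) = 354/187
  n = 3: D(3) = 3(3 + 5/6) = 23/2; numerator = -4(354/187) + 2(-24/11) = -2232/187; a_3 = (-2232/187)/(23/2) = -4464/4301

r = 1/2; a_0 = 1; a_1 = -24/11; a_2 = 354/187; a_3 = -4464/4301


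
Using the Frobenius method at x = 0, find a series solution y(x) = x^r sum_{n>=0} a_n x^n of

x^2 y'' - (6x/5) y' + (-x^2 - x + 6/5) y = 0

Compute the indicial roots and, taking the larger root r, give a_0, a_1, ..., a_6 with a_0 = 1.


Write in Frobenius form y'' + (p(x)/x) y' + (q(x)/x^2) y = 0:
  p(x) = -6/5,  q(x) = -x^2 - x + 6/5.
Indicial equation: r(r-1) + (-6/5) r + (6/5) = 0 -> roots r_1 = 6/5, r_2 = 1.
Take r = r_1 = 6/5. Let y(x) = x^r sum_{n>=0} a_n x^n with a_0 = 1.
Substitute y = x^r sum a_n x^n and match x^{r+n}. The recurrence is
  D(n) a_n - 1 a_{n-1} - 1 a_{n-2} = 0,  where D(n) = (r+n)(r+n-1) + (-6/5)(r+n) + (6/5).
  a_n = [1 a_{n-1} + 1 a_{n-2}] / D(n).
Since the indicial polynomial factors as (r - r_1)(r - r_2), D(n) = (r_1 + n - r_1)(r_1 + n - r_2) = n(n + 1/5).
Evaluating step by step (a_0 = 1):
  n = 1: D(1) = 1(1 + 1/5) = 6/5; numerator = 1(1) = 1; a_1 = (1)/(6/5) = 5/6
  n = 2: D(2) = 2(2 + 1/5) = 22/5; numerator = 1(5/6) + 1(1) = 11/6; a_2 = (11/6)/(22/5) = 5/12
  n = 3: D(3) = 3(3 + 1/5) = 48/5; numerator = 1(5/12) + 1(5/6) = 5/4; a_3 = (5/4)/(48/5) = 25/192
  n = 4: D(4) = 4(4 + 1/5) = 84/5; numerator = 1(25/192) + 1(5/12) = 35/64; a_4 = (35/64)/(84/5) = 25/768
  n = 5: D(5) = 5(5 + 1/5) = 26; numerator = 1(25/768) + 1(25/192) = 125/768; a_5 = (125/768)/(26) = 125/19968
  n = 6: D(6) = 6(6 + 1/5) = 186/5; numerator = 1(125/19968) + 1(25/768) = 775/19968; a_6 = (775/19968)/(186/5) = 125/119808

r = 6/5; a_0 = 1; a_1 = 5/6; a_2 = 5/12; a_3 = 25/192; a_4 = 25/768; a_5 = 125/19968; a_6 = 125/119808


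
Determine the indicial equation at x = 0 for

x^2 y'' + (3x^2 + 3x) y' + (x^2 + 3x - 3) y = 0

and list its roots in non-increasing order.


Divide by x^2 to reach normal form y'' + P_1(x) y' + P_2(x) y = 0 with P_1(x) = 3 + 3/x and P_2(x) = 1 + 3/x - 3/x^2.
x = 0 is a singular point because the y'-coefficient 3 + 3/x has a pole at x = 0 and the y-coefficient 1 + 3/x - 3/x^2 has a pole at x = 0.
It is a regular singular point because x P_1(x) = p(x) = 3x + 3 and x^2 P_2(x) = q(x) = x^2 + 3x - 3 are polynomials, hence analytic at x = 0.
p(0) = 3,  q(0) = -3.
Indicial equation: r(r-1) + p(0) r + q(0) = 0, i.e. r^2 + (p(0) - 1) r + q(0) = 0, i.e. r^2 + 2 r - 3 = 0.
Discriminant: (2)^2 - 4(-3) = 16, so r = (-2 ± 4)/2.
Solving: r_1 = 1, r_2 = -3.

indicial: r^2 + 2 r - 3 = 0; roots r_1 = 1, r_2 = -3


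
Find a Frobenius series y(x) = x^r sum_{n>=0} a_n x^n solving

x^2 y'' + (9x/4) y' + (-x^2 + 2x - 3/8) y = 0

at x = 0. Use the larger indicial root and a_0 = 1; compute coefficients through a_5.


Write in Frobenius form y'' + (p(x)/x) y' + (q(x)/x^2) y = 0:
  p(x) = 9/4,  q(x) = -x^2 + 2x - 3/8.
Indicial equation: r(r-1) + (9/4) r + (-3/8) = 0 -> roots r_1 = 1/4, r_2 = -3/2.
Take r = r_1 = 1/4. Let y(x) = x^r sum_{n>=0} a_n x^n with a_0 = 1.
Substitute y = x^r sum a_n x^n and match x^{r+n}. The recurrence is
  D(n) a_n + 2 a_{n-1} - 1 a_{n-2} = 0,  where D(n) = (r+n)(r+n-1) + (9/4)(r+n) + (-3/8).
  a_n = [-2 a_{n-1} + 1 a_{n-2}] / D(n).
Since the indicial polynomial factors as (r - r_1)(r - r_2), D(n) = (r_1 + n - r_1)(r_1 + n - r_2) = n(n + 7/4).
Evaluating step by step (a_0 = 1):
  n = 1: D(1) = 1(1 + 7/4) = 11/4; numerator = -2(1) = -2; a_1 = (-2)/(11/4) = -8/11
  n = 2: D(2) = 2(2 + 7/4) = 15/2; numerator = -2(-8/11) + 1(1) = 27/11; a_2 = (27/11)/(15/2) = 18/55
  n = 3: D(3) = 3(3 + 7/4) = 57/4; numerator = -2(18/55) + 1(-8/11) = -76/55; a_3 = (-76/55)/(57/4) = -16/165
  n = 4: D(4) = 4(4 + 7/4) = 23; numerator = -2(-16/165) + 1(18/55) = 86/165; a_4 = (86/165)/(23) = 86/3795
  n = 5: D(5) = 5(5 + 7/4) = 135/4; numerator = -2(86/3795) + 1(-16/165) = -36/253; a_5 = (-36/253)/(135/4) = -16/3795

r = 1/4; a_0 = 1; a_1 = -8/11; a_2 = 18/55; a_3 = -16/165; a_4 = 86/3795; a_5 = -16/3795


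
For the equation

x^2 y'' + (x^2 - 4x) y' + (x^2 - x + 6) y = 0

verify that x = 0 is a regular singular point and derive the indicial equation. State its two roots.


Divide by x^2 to reach normal form y'' + P_1(x) y' + P_2(x) y = 0 with P_1(x) = 1 - 4/x and P_2(x) = 1 - 1/x + 6/x^2.
x = 0 is a singular point because the y'-coefficient 1 - 4/x has a pole at x = 0 and the y-coefficient 1 - 1/x + 6/x^2 has a pole at x = 0.
It is a regular singular point because x P_1(x) = p(x) = x - 4 and x^2 P_2(x) = q(x) = x^2 - x + 6 are polynomials, hence analytic at x = 0.
p(0) = -4,  q(0) = 6.
Indicial equation: r(r-1) + p(0) r + q(0) = 0, i.e. r^2 + (p(0) - 1) r + q(0) = 0, i.e. r^2 - 5 r + 6 = 0.
Discriminant: (-5)^2 - 4(6) = 1, so r = (5 ± 1)/2.
Solving: r_1 = 3, r_2 = 2.

indicial: r^2 - 5 r + 6 = 0; roots r_1 = 3, r_2 = 2


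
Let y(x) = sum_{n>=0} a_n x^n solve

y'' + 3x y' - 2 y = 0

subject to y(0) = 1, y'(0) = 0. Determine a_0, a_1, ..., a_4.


Ansatz: y(x) = sum_{n>=0} a_n x^n, so y'(x) = sum_{n>=1} n a_n x^(n-1) and y''(x) = sum_{n>=2} n(n-1) a_n x^(n-2).
Substitute into P(x) y'' + Q(x) y' + R(x) y = 0 with P(x) = 1, Q(x) = 3x, R(x) = -2, and match powers of x.
Initial conditions: a_0 = 1, a_1 = 0.
Setting the coefficient of each power of x to zero and solving order by order (substituting the coefficients already found):
  x^0: 2 a_2 - 2 a_0 = 0  ->  2 a_2 = 2 a_0 = 2  ->  a_2 = 1
  x^1: 6 a_3 + a_1 = 0  ->  6 a_3 = -a_1 = 0  ->  a_3 = 0
  x^2: 12 a_4 + 4 a_2 = 0  ->  12 a_4 = -4 a_2 = -4  ->  a_4 = -1/3
Truncated series: y(x) = 1 + x^2 - (1/3) x^4 + O(x^5).

a_0 = 1; a_1 = 0; a_2 = 1; a_3 = 0; a_4 = -1/3


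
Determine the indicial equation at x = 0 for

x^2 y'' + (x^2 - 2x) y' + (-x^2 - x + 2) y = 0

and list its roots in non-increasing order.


Divide by x^2 to reach normal form y'' + P_1(x) y' + P_2(x) y = 0 with P_1(x) = 1 - 2/x and P_2(x) = -1 - 1/x + 2/x^2.
x = 0 is a singular point because the y'-coefficient 1 - 2/x has a pole at x = 0 and the y-coefficient -1 - 1/x + 2/x^2 has a pole at x = 0.
It is a regular singular point because x P_1(x) = p(x) = x - 2 and x^2 P_2(x) = q(x) = -x^2 - x + 2 are polynomials, hence analytic at x = 0.
p(0) = -2,  q(0) = 2.
Indicial equation: r(r-1) + p(0) r + q(0) = 0, i.e. r^2 + (p(0) - 1) r + q(0) = 0, i.e. r^2 - 3 r + 2 = 0.
Discriminant: (-3)^2 - 4(2) = 1, so r = (3 ± 1)/2.
Solving: r_1 = 2, r_2 = 1.

indicial: r^2 - 3 r + 2 = 0; roots r_1 = 2, r_2 = 1


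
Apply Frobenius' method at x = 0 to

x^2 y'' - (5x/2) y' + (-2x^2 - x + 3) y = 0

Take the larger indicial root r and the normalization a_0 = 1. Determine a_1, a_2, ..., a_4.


Write in Frobenius form y'' + (p(x)/x) y' + (q(x)/x^2) y = 0:
  p(x) = -5/2,  q(x) = -2x^2 - x + 3.
Indicial equation: r(r-1) + (-5/2) r + (3) = 0 -> roots r_1 = 2, r_2 = 3/2.
Take r = r_1 = 2. Let y(x) = x^r sum_{n>=0} a_n x^n with a_0 = 1.
Substitute y = x^r sum a_n x^n and match x^{r+n}. The recurrence is
  D(n) a_n - 1 a_{n-1} - 2 a_{n-2} = 0,  where D(n) = (r+n)(r+n-1) + (-5/2)(r+n) + (3).
  a_n = [1 a_{n-1} + 2 a_{n-2}] / D(n).
Since the indicial polynomial factors as (r - r_1)(r - r_2), D(n) = (r_1 + n - r_1)(r_1 + n - r_2) = n(n + 1/2).
Evaluating step by step (a_0 = 1):
  n = 1: D(1) = 1(1 + 1/2) = 3/2; numerator = 1(1) = 1; a_1 = (1)/(3/2) = 2/3
  n = 2: D(2) = 2(2 + 1/2) = 5; numerator = 1(2/3) + 2(1) = 8/3; a_2 = (8/3)/(5) = 8/15
  n = 3: D(3) = 3(3 + 1/2) = 21/2; numerator = 1(8/15) + 2(2/3) = 28/15; a_3 = (28/15)/(21/2) = 8/45
  n = 4: D(4) = 4(4 + 1/2) = 18; numerator = 1(8/45) + 2(8/15) = 56/45; a_4 = (56/45)/(18) = 28/405

r = 2; a_0 = 1; a_1 = 2/3; a_2 = 8/15; a_3 = 8/45; a_4 = 28/405


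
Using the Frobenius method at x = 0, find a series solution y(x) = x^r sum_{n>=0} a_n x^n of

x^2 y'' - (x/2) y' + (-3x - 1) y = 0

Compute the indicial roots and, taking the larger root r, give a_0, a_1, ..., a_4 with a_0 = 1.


Write in Frobenius form y'' + (p(x)/x) y' + (q(x)/x^2) y = 0:
  p(x) = -1/2,  q(x) = -3x - 1.
Indicial equation: r(r-1) + (-1/2) r + (-1) = 0 -> roots r_1 = 2, r_2 = -1/2.
Take r = r_1 = 2. Let y(x) = x^r sum_{n>=0} a_n x^n with a_0 = 1.
Substitute y = x^r sum a_n x^n and match x^{r+n}. The recurrence is
  D(n) a_n - 3 a_{n-1} = 0,  where D(n) = (r+n)(r+n-1) + (-1/2)(r+n) + (-1).
  a_n = 3 / D(n) * a_{n-1}.
Since the indicial polynomial factors as (r - r_1)(r - r_2), D(n) = (r_1 + n - r_1)(r_1 + n - r_2) = n(n + 5/2).
Evaluating step by step (a_0 = 1):
  n = 1: D(1) = 1(1 + 5/2) = 7/2; numerator = 3(1) = 3; a_1 = (3)/(7/2) = 6/7
  n = 2: D(2) = 2(2 + 5/2) = 9; numerator = 3(6/7) = 18/7; a_2 = (18/7)/(9) = 2/7
  n = 3: D(3) = 3(3 + 5/2) = 33/2; numerator = 3(2/7) = 6/7; a_3 = (6/7)/(33/2) = 4/77
  n = 4: D(4) = 4(4 + 5/2) = 26; numerator = 3(4/77) = 12/77; a_4 = (12/77)/(26) = 6/1001

r = 2; a_0 = 1; a_1 = 6/7; a_2 = 2/7; a_3 = 4/77; a_4 = 6/1001


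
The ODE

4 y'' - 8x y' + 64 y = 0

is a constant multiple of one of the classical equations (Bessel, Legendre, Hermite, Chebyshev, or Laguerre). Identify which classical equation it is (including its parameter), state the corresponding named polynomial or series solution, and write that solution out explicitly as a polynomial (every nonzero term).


All three coefficients share the factor 4; dividing through by 4 gives  y'' - 2x y' + 16 y = 0.
This matches the Hermite equation y'' - 2x y' + 2n y = 0 with 2n = 16, so n = 8; the polynomial solution is H_8(x).
With y = sum_k a_k x^k, matching x^k gives (k+2)(k+1) a_{k+2} = 2(k - n) a_k = 2(k - 8) a_k. The right side vanishes at k = 8, so the series with the parity of 8 terminates at degree 8.
Standard normalization: leading coefficient of H_n is 2^n, so a_8 = 2^8 = 256. Work downward with a_k = (k+1)(k+2) a_{k+2} / (2(k - n)):
  a_6 = (7)(8)(256) / (2(6 - 8)) = 14336/(-4) = -3584
  a_4 = (5)(6)(-3584) / (2(4 - 8)) = -107520/(-8) = 13440
  a_2 = (3)(4)(13440) / (2(2 - 8)) = 161280/(-12) = -13440
  a_0 = (1)(2)(-13440) / (2(0 - 8)) = -26880/(-16) = 1680
Hence H_8(x) = 256 x^8 - 3584 x^6 + 13440 x^4 - 13440 x^2 + 1680.

H_8(x); series = 256 x^8 - 3584 x^6 + 13440 x^4 - 13440 x^2 + 1680


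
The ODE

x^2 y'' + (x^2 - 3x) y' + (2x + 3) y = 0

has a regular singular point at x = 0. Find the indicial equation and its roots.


Divide by x^2 to reach normal form y'' + P_1(x) y' + P_2(x) y = 0 with P_1(x) = 1 - 3/x and P_2(x) = 2/x + 3/x^2.
x = 0 is a singular point because the y'-coefficient 1 - 3/x has a pole at x = 0 and the y-coefficient 2/x + 3/x^2 has a pole at x = 0.
It is a regular singular point because x P_1(x) = p(x) = x - 3 and x^2 P_2(x) = q(x) = 2x + 3 are polynomials, hence analytic at x = 0.
p(0) = -3,  q(0) = 3.
Indicial equation: r(r-1) + p(0) r + q(0) = 0, i.e. r^2 + (p(0) - 1) r + q(0) = 0, i.e. r^2 - 4 r + 3 = 0.
Discriminant: (-4)^2 - 4(3) = 4, so r = (4 ± 2)/2.
Solving: r_1 = 3, r_2 = 1.

indicial: r^2 - 4 r + 3 = 0; roots r_1 = 3, r_2 = 1


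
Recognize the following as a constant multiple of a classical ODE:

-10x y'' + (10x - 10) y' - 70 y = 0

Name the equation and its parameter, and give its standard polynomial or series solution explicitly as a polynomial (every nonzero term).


All three coefficients share the factor -10; dividing through by -10 gives  x y'' + (1 - x) y' + 7 y = 0.
This matches the Laguerre equation x y'' + (1 - x) y' + n y = 0 with n = 7; the polynomial solution is L_7(x).
With y = sum_k a_k x^k, matching x^k gives (k+1)k a_{k+1} + (k+1) a_{k+1} - k a_k + n a_k = 0, i.e. (k+1)^2 a_{k+1} = (k - n) a_k = (k - 7) a_k. The right side vanishes at k = 7, so the series terminates at degree 7.
Standard normalization L_n(0) = 1 gives a_0 = 1. Work upward with a_{k+1} = (k - 7) a_k / (k+1)^2:
  a_1 = (0 - 7)(1) / 1^2 = -7/1 = -7
  a_2 = (1 - 7)(-7) / 2^2 = 42/4 = 21/2
  a_3 = (2 - 7)(21/2) / 3^2 = (-105/2)/9 = -35/6
  a_4 = (3 - 7)(-35/6) / 4^2 = (70/3)/16 = 35/24
  a_5 = (4 - 7)(35/24) / 5^2 = (-35/8)/25 = -7/40
  a_6 = (5 - 7)(-7/40) / 6^2 = (7/20)/36 = 7/720
  a_7 = (6 - 7)(7/720) / 7^2 = (-7/720)/49 = -1/5040
Hence L_7(x) = -x^7/5040 + 7 x^6/720 - 7 x^5/40 + 35 x^4/24 - 35 x^3/6 + 21 x^2/2 - 7 x + 1.

L_7(x); series = -x^7/5040 + 7 x^6/720 - 7 x^5/40 + 35 x^4/24 - 35 x^3/6 + 21 x^2/2 - 7 x + 1


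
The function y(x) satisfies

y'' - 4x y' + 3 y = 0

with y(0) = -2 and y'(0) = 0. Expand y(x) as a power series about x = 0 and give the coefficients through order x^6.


Ansatz: y(x) = sum_{n>=0} a_n x^n, so y'(x) = sum_{n>=1} n a_n x^(n-1) and y''(x) = sum_{n>=2} n(n-1) a_n x^(n-2).
Substitute into P(x) y'' + Q(x) y' + R(x) y = 0 with P(x) = 1, Q(x) = -4x, R(x) = 3, and match powers of x.
Initial conditions: a_0 = -2, a_1 = 0.
Setting the coefficient of each power of x to zero and solving order by order (substituting the coefficients already found):
  x^0: 2 a_2 + 3 a_0 = 0  ->  2 a_2 = -3 a_0 = 6  ->  a_2 = 3
  x^1: 6 a_3 - a_1 = 0  ->  6 a_3 = a_1 = 0  ->  a_3 = 0
  x^2: 12 a_4 - 5 a_2 = 0  ->  12 a_4 = 5 a_2 = 15  ->  a_4 = 5/4
  x^3: 20 a_5 - 9 a_3 = 0  ->  20 a_5 = 9 a_3 = 0  ->  a_5 = 0
  x^4: 30 a_6 - 13 a_4 = 0  ->  30 a_6 = 13 a_4 = 65/4  ->  a_6 = 13/24
Truncated series: y(x) = -2 + 3 x^2 + (5/4) x^4 + (13/24) x^6 + O(x^7).

a_0 = -2; a_1 = 0; a_2 = 3; a_3 = 0; a_4 = 5/4; a_5 = 0; a_6 = 13/24


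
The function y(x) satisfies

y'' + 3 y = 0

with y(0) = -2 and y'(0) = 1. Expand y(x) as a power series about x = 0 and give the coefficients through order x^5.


Ansatz: y(x) = sum_{n>=0} a_n x^n, so y'(x) = sum_{n>=1} n a_n x^(n-1) and y''(x) = sum_{n>=2} n(n-1) a_n x^(n-2).
Substitute into P(x) y'' + Q(x) y' + R(x) y = 0 with P(x) = 1, Q(x) = 0, R(x) = 3, and match powers of x.
Initial conditions: a_0 = -2, a_1 = 1.
Setting the coefficient of each power of x to zero and solving order by order (substituting the coefficients already found):
  x^0: 2 a_2 + 3 a_0 = 0  ->  2 a_2 = -3 a_0 = 6  ->  a_2 = 3
  x^1: 6 a_3 + 3 a_1 = 0  ->  6 a_3 = -3 a_1 = -3  ->  a_3 = -1/2
  x^2: 12 a_4 + 3 a_2 = 0  ->  12 a_4 = -3 a_2 = -9  ->  a_4 = -3/4
  x^3: 20 a_5 + 3 a_3 = 0  ->  20 a_5 = -3 a_3 = 3/2  ->  a_5 = 3/40
Truncated series: y(x) = -2 + x + 3 x^2 - (1/2) x^3 - (3/4) x^4 + (3/40) x^5 + O(x^6).

a_0 = -2; a_1 = 1; a_2 = 3; a_3 = -1/2; a_4 = -3/4; a_5 = 3/40


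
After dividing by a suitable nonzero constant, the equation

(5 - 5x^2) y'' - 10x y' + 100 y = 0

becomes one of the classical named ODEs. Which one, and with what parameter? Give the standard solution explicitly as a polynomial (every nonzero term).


All three coefficients share the factor 5; dividing through by 5 gives  (1 - x^2) y'' - 2x y' + 20 y = 0.
This matches the Legendre equation (1 - x^2) y'' - 2x y' + n(n+1) y = 0 (note the -2x y' term) with n(n+1) = 20, so n = 4; the polynomial solution is P_4(x).
With y = sum_k a_k x^k, matching x^k gives (k+2)(k+1) a_{k+2} = [k(k+1) - n(n+1)] a_k = (k - 4)(k + 5) a_k. The right side vanishes at k = 4, so the series with the parity of 4 terminates at degree 4.
Standard normalization (P_n(1) = 1): leading coefficient (2n)!/(2^n (n!)^2) = 40320/(16*576) = 35/8, so a_4 = 35/8. Work downward with a_k = (k+1)(k+2) a_{k+2} / ((k - 4)(k + 5)):
  a_2 = (3)(4)(35/8) / ((2 - 4)(2 + 5)) = (105/2)/(-14) = -15/4
  a_0 = (1)(2)(-15/4) / ((0 - 4)(0 + 5)) = (-15/2)/(-20) = 3/8
Hence P_4(x) = 35 x^4/8 - 15 x^2/4 + 3/8.

P_4(x); series = 35 x^4/8 - 15 x^2/4 + 3/8


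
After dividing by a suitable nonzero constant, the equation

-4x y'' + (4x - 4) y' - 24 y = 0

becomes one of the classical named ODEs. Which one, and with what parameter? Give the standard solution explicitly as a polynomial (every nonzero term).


All three coefficients share the factor -4; dividing through by -4 gives  x y'' + (1 - x) y' + 6 y = 0.
This matches the Laguerre equation x y'' + (1 - x) y' + n y = 0 with n = 6; the polynomial solution is L_6(x).
With y = sum_k a_k x^k, matching x^k gives (k+1)k a_{k+1} + (k+1) a_{k+1} - k a_k + n a_k = 0, i.e. (k+1)^2 a_{k+1} = (k - n) a_k = (k - 6) a_k. The right side vanishes at k = 6, so the series terminates at degree 6.
Standard normalization L_n(0) = 1 gives a_0 = 1. Work upward with a_{k+1} = (k - 6) a_k / (k+1)^2:
  a_1 = (0 - 6)(1) / 1^2 = -6/1 = -6
  a_2 = (1 - 6)(-6) / 2^2 = 30/4 = 15/2
  a_3 = (2 - 6)(15/2) / 3^2 = -30/9 = -10/3
  a_4 = (3 - 6)(-10/3) / 4^2 = 10/16 = 5/8
  a_5 = (4 - 6)(5/8) / 5^2 = (-5/4)/25 = -1/20
  a_6 = (5 - 6)(-1/20) / 6^2 = (1/20)/36 = 1/720
Hence L_6(x) = x^6/720 - x^5/20 + 5 x^4/8 - 10 x^3/3 + 15 x^2/2 - 6 x + 1.

L_6(x); series = x^6/720 - x^5/20 + 5 x^4/8 - 10 x^3/3 + 15 x^2/2 - 6 x + 1


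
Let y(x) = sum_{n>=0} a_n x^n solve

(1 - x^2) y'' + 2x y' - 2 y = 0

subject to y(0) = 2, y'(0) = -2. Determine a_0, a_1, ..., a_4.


Ansatz: y(x) = sum_{n>=0} a_n x^n, so y'(x) = sum_{n>=1} n a_n x^(n-1) and y''(x) = sum_{n>=2} n(n-1) a_n x^(n-2).
Substitute into P(x) y'' + Q(x) y' + R(x) y = 0 with P(x) = 1 - x^2, Q(x) = 2x, R(x) = -2, and match powers of x.
Initial conditions: a_0 = 2, a_1 = -2.
Setting the coefficient of each power of x to zero and solving order by order (substituting the coefficients already found):
  x^0: 2 a_2 - 2 a_0 = 0  ->  2 a_2 = 2 a_0 = 4  ->  a_2 = 2
  x^1: 6 a_3 = 0  ->  a_3 = 0
  x^2: 12 a_4 = 0  ->  a_4 = 0
Truncated series: y(x) = 2 - 2 x + 2 x^2 + O(x^5).

a_0 = 2; a_1 = -2; a_2 = 2; a_3 = 0; a_4 = 0


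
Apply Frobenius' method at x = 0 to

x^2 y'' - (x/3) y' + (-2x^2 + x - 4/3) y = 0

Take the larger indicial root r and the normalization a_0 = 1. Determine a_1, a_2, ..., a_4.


Write in Frobenius form y'' + (p(x)/x) y' + (q(x)/x^2) y = 0:
  p(x) = -1/3,  q(x) = -2x^2 + x - 4/3.
Indicial equation: r(r-1) + (-1/3) r + (-4/3) = 0 -> roots r_1 = 2, r_2 = -2/3.
Take r = r_1 = 2. Let y(x) = x^r sum_{n>=0} a_n x^n with a_0 = 1.
Substitute y = x^r sum a_n x^n and match x^{r+n}. The recurrence is
  D(n) a_n + 1 a_{n-1} - 2 a_{n-2} = 0,  where D(n) = (r+n)(r+n-1) + (-1/3)(r+n) + (-4/3).
  a_n = [-1 a_{n-1} + 2 a_{n-2}] / D(n).
Since the indicial polynomial factors as (r - r_1)(r - r_2), D(n) = (r_1 + n - r_1)(r_1 + n - r_2) = n(n + 8/3).
Evaluating step by step (a_0 = 1):
  n = 1: D(1) = 1(1 + 8/3) = 11/3; numerator = -1(1) = -1; a_1 = (-1)/(11/3) = -3/11
  n = 2: D(2) = 2(2 + 8/3) = 28/3; numerator = -1(-3/11) + 2(1) = 25/11; a_2 = (25/11)/(28/3) = 75/308
  n = 3: D(3) = 3(3 + 8/3) = 17; numerator = -1(75/308) + 2(-3/11) = -243/308; a_3 = (-243/308)/(17) = -243/5236
  n = 4: D(4) = 4(4 + 8/3) = 80/3; numerator = -1(-243/5236) + 2(75/308) = 399/748; a_4 = (399/748)/(80/3) = 1197/59840

r = 2; a_0 = 1; a_1 = -3/11; a_2 = 75/308; a_3 = -243/5236; a_4 = 1197/59840


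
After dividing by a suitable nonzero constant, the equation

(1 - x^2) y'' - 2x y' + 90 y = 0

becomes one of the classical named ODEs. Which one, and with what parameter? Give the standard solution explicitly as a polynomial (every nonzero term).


The equation is already in a standard form:  (1 - x^2) y'' - 2x y' + 90 y = 0.
This matches the Legendre equation (1 - x^2) y'' - 2x y' + n(n+1) y = 0 (note the -2x y' term) with n(n+1) = 90, so n = 9; the polynomial solution is P_9(x).
With y = sum_k a_k x^k, matching x^k gives (k+2)(k+1) a_{k+2} = [k(k+1) - n(n+1)] a_k = (k - 9)(k + 10) a_k. The right side vanishes at k = 9, so the series with the parity of 9 terminates at degree 9.
Standard normalization (P_n(1) = 1): leading coefficient (2n)!/(2^n (n!)^2) = 6402373705728000/(512*131681894400) = 12155/128, so a_9 = 12155/128. Work downward with a_k = (k+1)(k+2) a_{k+2} / ((k - 9)(k + 10)):
  a_7 = (8)(9)(12155/128) / ((7 - 9)(7 + 10)) = (109395/16)/(-34) = -6435/32
  a_5 = (6)(7)(-6435/32) / ((5 - 9)(5 + 10)) = (-135135/16)/(-60) = 9009/64
  a_3 = (4)(5)(9009/64) / ((3 - 9)(3 + 10)) = (45045/16)/(-78) = -1155/32
  a_1 = (2)(3)(-1155/32) / ((1 - 9)(1 + 10)) = (-3465/16)/(-88) = 315/128
Hence P_9(x) = 12155 x^9/128 - 6435 x^7/32 + 9009 x^5/64 - 1155 x^3/32 + 315 x/128.

P_9(x); series = 12155 x^9/128 - 6435 x^7/32 + 9009 x^5/64 - 1155 x^3/32 + 315 x/128


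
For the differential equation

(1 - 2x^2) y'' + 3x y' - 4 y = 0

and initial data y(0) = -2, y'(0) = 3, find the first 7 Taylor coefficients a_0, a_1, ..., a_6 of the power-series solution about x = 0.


Ansatz: y(x) = sum_{n>=0} a_n x^n, so y'(x) = sum_{n>=1} n a_n x^(n-1) and y''(x) = sum_{n>=2} n(n-1) a_n x^(n-2).
Substitute into P(x) y'' + Q(x) y' + R(x) y = 0 with P(x) = 1 - 2x^2, Q(x) = 3x, R(x) = -4, and match powers of x.
Initial conditions: a_0 = -2, a_1 = 3.
Setting the coefficient of each power of x to zero and solving order by order (substituting the coefficients already found):
  x^0: 2 a_2 - 4 a_0 = 0  ->  2 a_2 = 4 a_0 = -8  ->  a_2 = -4
  x^1: 6 a_3 - a_1 = 0  ->  6 a_3 = a_1 = 3  ->  a_3 = 1/2
  x^2: 12 a_4 - 2 a_2 = 0  ->  12 a_4 = 2 a_2 = -8  ->  a_4 = -2/3
  x^3: 20 a_5 - 7 a_3 = 0  ->  20 a_5 = 7 a_3 = 7/2  ->  a_5 = 7/40
  x^4: 30 a_6 - 16 a_4 = 0  ->  30 a_6 = 16 a_4 = -32/3  ->  a_6 = -16/45
Truncated series: y(x) = -2 + 3 x - 4 x^2 + (1/2) x^3 - (2/3) x^4 + (7/40) x^5 - (16/45) x^6 + O(x^7).

a_0 = -2; a_1 = 3; a_2 = -4; a_3 = 1/2; a_4 = -2/3; a_5 = 7/40; a_6 = -16/45


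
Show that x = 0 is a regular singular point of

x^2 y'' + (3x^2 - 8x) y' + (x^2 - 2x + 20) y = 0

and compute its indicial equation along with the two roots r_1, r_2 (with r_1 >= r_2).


Divide by x^2 to reach normal form y'' + P_1(x) y' + P_2(x) y = 0 with P_1(x) = 3 - 8/x and P_2(x) = 1 - 2/x + 20/x^2.
x = 0 is a singular point because the y'-coefficient 3 - 8/x has a pole at x = 0 and the y-coefficient 1 - 2/x + 20/x^2 has a pole at x = 0.
It is a regular singular point because x P_1(x) = p(x) = 3x - 8 and x^2 P_2(x) = q(x) = x^2 - 2x + 20 are polynomials, hence analytic at x = 0.
p(0) = -8,  q(0) = 20.
Indicial equation: r(r-1) + p(0) r + q(0) = 0, i.e. r^2 + (p(0) - 1) r + q(0) = 0, i.e. r^2 - 9 r + 20 = 0.
Discriminant: (-9)^2 - 4(20) = 1, so r = (9 ± 1)/2.
Solving: r_1 = 5, r_2 = 4.

indicial: r^2 - 9 r + 20 = 0; roots r_1 = 5, r_2 = 4


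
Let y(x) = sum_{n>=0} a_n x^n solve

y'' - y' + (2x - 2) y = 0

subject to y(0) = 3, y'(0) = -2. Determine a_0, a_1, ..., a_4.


Ansatz: y(x) = sum_{n>=0} a_n x^n, so y'(x) = sum_{n>=1} n a_n x^(n-1) and y''(x) = sum_{n>=2} n(n-1) a_n x^(n-2).
Substitute into P(x) y'' + Q(x) y' + R(x) y = 0 with P(x) = 1, Q(x) = -1, R(x) = 2x - 2, and match powers of x.
Initial conditions: a_0 = 3, a_1 = -2.
Setting the coefficient of each power of x to zero and solving order by order (substituting the coefficients already found):
  x^0: 2 a_2 - a_1 - 2 a_0 = 0  ->  2 a_2 = a_1 + 2 a_0 = 4  ->  a_2 = 2
  x^1: 6 a_3 - 2 a_2 - 2 a_1 + 2 a_0 = 0  ->  6 a_3 = 2 a_2 + 2 a_1 - 2 a_0 = -6  ->  a_3 = -1
  x^2: 12 a_4 - 3 a_3 - 2 a_2 + 2 a_1 = 0  ->  12 a_4 = 3 a_3 + 2 a_2 - 2 a_1 = 5  ->  a_4 = 5/12
Truncated series: y(x) = 3 - 2 x + 2 x^2 - x^3 + (5/12) x^4 + O(x^5).

a_0 = 3; a_1 = -2; a_2 = 2; a_3 = -1; a_4 = 5/12


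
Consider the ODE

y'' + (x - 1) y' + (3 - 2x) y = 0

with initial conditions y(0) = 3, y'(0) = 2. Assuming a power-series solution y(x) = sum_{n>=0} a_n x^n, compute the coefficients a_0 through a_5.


Ansatz: y(x) = sum_{n>=0} a_n x^n, so y'(x) = sum_{n>=1} n a_n x^(n-1) and y''(x) = sum_{n>=2} n(n-1) a_n x^(n-2).
Substitute into P(x) y'' + Q(x) y' + R(x) y = 0 with P(x) = 1, Q(x) = x - 1, R(x) = 3 - 2x, and match powers of x.
Initial conditions: a_0 = 3, a_1 = 2.
Setting the coefficient of each power of x to zero and solving order by order (substituting the coefficients already found):
  x^0: 2 a_2 - a_1 + 3 a_0 = 0  ->  2 a_2 = a_1 - 3 a_0 = -7  ->  a_2 = -7/2
  x^1: 6 a_3 - 2 a_2 + 4 a_1 - 2 a_0 = 0  ->  6 a_3 = 2 a_2 - 4 a_1 + 2 a_0 = -9  ->  a_3 = -3/2
  x^2: 12 a_4 - 3 a_3 + 5 a_2 - 2 a_1 = 0  ->  12 a_4 = 3 a_3 - 5 a_2 + 2 a_1 = 17  ->  a_4 = 17/12
  x^3: 20 a_5 - 4 a_4 + 6 a_3 - 2 a_2 = 0  ->  20 a_5 = 4 a_4 - 6 a_3 + 2 a_2 = 23/3  ->  a_5 = 23/60
Truncated series: y(x) = 3 + 2 x - (7/2) x^2 - (3/2) x^3 + (17/12) x^4 + (23/60) x^5 + O(x^6).

a_0 = 3; a_1 = 2; a_2 = -7/2; a_3 = -3/2; a_4 = 17/12; a_5 = 23/60


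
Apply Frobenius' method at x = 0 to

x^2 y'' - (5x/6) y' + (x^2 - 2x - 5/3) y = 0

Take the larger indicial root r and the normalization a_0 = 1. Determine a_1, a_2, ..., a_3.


Write in Frobenius form y'' + (p(x)/x) y' + (q(x)/x^2) y = 0:
  p(x) = -5/6,  q(x) = x^2 - 2x - 5/3.
Indicial equation: r(r-1) + (-5/6) r + (-5/3) = 0 -> roots r_1 = 5/2, r_2 = -2/3.
Take r = r_1 = 5/2. Let y(x) = x^r sum_{n>=0} a_n x^n with a_0 = 1.
Substitute y = x^r sum a_n x^n and match x^{r+n}. The recurrence is
  D(n) a_n - 2 a_{n-1} + 1 a_{n-2} = 0,  where D(n) = (r+n)(r+n-1) + (-5/6)(r+n) + (-5/3).
  a_n = [2 a_{n-1} - 1 a_{n-2}] / D(n).
Since the indicial polynomial factors as (r - r_1)(r - r_2), D(n) = (r_1 + n - r_1)(r_1 + n - r_2) = n(n + 19/6).
Evaluating step by step (a_0 = 1):
  n = 1: D(1) = 1(1 + 19/6) = 25/6; numerator = 2(1) = 2; a_1 = (2)/(25/6) = 12/25
  n = 2: D(2) = 2(2 + 19/6) = 31/3; numerator = 2(12/25) - 1(1) = -1/25; a_2 = (-1/25)/(31/3) = -3/775
  n = 3: D(3) = 3(3 + 19/6) = 37/2; numerator = 2(-3/775) - 1(12/25) = -378/775; a_3 = (-378/775)/(37/2) = -756/28675

r = 5/2; a_0 = 1; a_1 = 12/25; a_2 = -3/775; a_3 = -756/28675


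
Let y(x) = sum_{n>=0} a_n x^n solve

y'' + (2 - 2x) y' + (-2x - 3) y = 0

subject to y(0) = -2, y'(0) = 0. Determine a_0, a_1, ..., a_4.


Ansatz: y(x) = sum_{n>=0} a_n x^n, so y'(x) = sum_{n>=1} n a_n x^(n-1) and y''(x) = sum_{n>=2} n(n-1) a_n x^(n-2).
Substitute into P(x) y'' + Q(x) y' + R(x) y = 0 with P(x) = 1, Q(x) = 2 - 2x, R(x) = -2x - 3, and match powers of x.
Initial conditions: a_0 = -2, a_1 = 0.
Setting the coefficient of each power of x to zero and solving order by order (substituting the coefficients already found):
  x^0: 2 a_2 + 2 a_1 - 3 a_0 = 0  ->  2 a_2 = -2 a_1 + 3 a_0 = -6  ->  a_2 = -3
  x^1: 6 a_3 + 4 a_2 - 5 a_1 - 2 a_0 = 0  ->  6 a_3 = -4 a_2 + 5 a_1 + 2 a_0 = 8  ->  a_3 = 4/3
  x^2: 12 a_4 + 6 a_3 - 7 a_2 - 2 a_1 = 0  ->  12 a_4 = -6 a_3 + 7 a_2 + 2 a_1 = -29  ->  a_4 = -29/12
Truncated series: y(x) = -2 - 3 x^2 + (4/3) x^3 - (29/12) x^4 + O(x^5).

a_0 = -2; a_1 = 0; a_2 = -3; a_3 = 4/3; a_4 = -29/12


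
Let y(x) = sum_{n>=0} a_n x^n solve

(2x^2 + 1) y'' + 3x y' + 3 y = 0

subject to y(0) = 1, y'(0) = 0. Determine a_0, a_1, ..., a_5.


Ansatz: y(x) = sum_{n>=0} a_n x^n, so y'(x) = sum_{n>=1} n a_n x^(n-1) and y''(x) = sum_{n>=2} n(n-1) a_n x^(n-2).
Substitute into P(x) y'' + Q(x) y' + R(x) y = 0 with P(x) = 2x^2 + 1, Q(x) = 3x, R(x) = 3, and match powers of x.
Initial conditions: a_0 = 1, a_1 = 0.
Setting the coefficient of each power of x to zero and solving order by order (substituting the coefficients already found):
  x^0: 2 a_2 + 3 a_0 = 0  ->  2 a_2 = -3 a_0 = -3  ->  a_2 = -3/2
  x^1: 6 a_3 + 6 a_1 = 0  ->  6 a_3 = -6 a_1 = 0  ->  a_3 = 0
  x^2: 12 a_4 + 13 a_2 = 0  ->  12 a_4 = -13 a_2 = 39/2  ->  a_4 = 13/8
  x^3: 20 a_5 + 24 a_3 = 0  ->  20 a_5 = -24 a_3 = 0  ->  a_5 = 0
Truncated series: y(x) = 1 - (3/2) x^2 + (13/8) x^4 + O(x^6).

a_0 = 1; a_1 = 0; a_2 = -3/2; a_3 = 0; a_4 = 13/8; a_5 = 0


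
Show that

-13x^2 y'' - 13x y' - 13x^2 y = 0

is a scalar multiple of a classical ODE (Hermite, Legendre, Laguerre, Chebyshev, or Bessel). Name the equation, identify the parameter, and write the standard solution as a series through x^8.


All three coefficients share the factor -13; dividing through by -13 gives  x^2 y'' + x y' + x^2 y = 0.
This matches the Bessel equation x^2 y'' + x y' + (x^2 - nu^2) y = 0 with nu^2 = 0, so nu = 0; the solution bounded at x = 0 is J_0(x).
Frobenius at x = 0: indicial roots ±nu; for r = nu the recurrence k(k + 2nu) c_k = -c_{k-2} gives the standard series J_nu(x) = sum_{k>=0} (-1)^k / (k! (k+nu)!) (x/2)^(2k+nu). Evaluate the first 5 terms:
  k = 0: (-1)^0 / (0! * 0! * 2^0) x^0 = 1/(1*1*1) x^0 = (1) x^0
  k = 1: (-1)^1 / (1! * 1! * 2^2) x^2 = -1/(1*1*4) x^2 = (-1/4) x^2
  k = 2: (-1)^2 / (2! * 2! * 2^4) x^4 = 1/(2*2*16) x^4 = (1/64) x^4
  k = 3: (-1)^3 / (3! * 3! * 2^6) x^6 = -1/(6*6*64) x^6 = (-1/2304) x^6
  k = 4: (-1)^4 / (4! * 4! * 2^8) x^8 = 1/(24*24*256) x^8 = (1/147456) x^8
Hence J_0(x) = x^8/147456 - x^6/2304 + x^4/64 - x^2/4 + 1 + ....

J_0(x); series = x^8/147456 - x^6/2304 + x^4/64 - x^2/4 + 1


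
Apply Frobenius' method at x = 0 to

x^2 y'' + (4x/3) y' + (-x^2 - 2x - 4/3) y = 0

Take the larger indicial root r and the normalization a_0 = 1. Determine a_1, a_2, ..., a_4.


Write in Frobenius form y'' + (p(x)/x) y' + (q(x)/x^2) y = 0:
  p(x) = 4/3,  q(x) = -x^2 - 2x - 4/3.
Indicial equation: r(r-1) + (4/3) r + (-4/3) = 0 -> roots r_1 = 1, r_2 = -4/3.
Take r = r_1 = 1. Let y(x) = x^r sum_{n>=0} a_n x^n with a_0 = 1.
Substitute y = x^r sum a_n x^n and match x^{r+n}. The recurrence is
  D(n) a_n - 2 a_{n-1} - 1 a_{n-2} = 0,  where D(n) = (r+n)(r+n-1) + (4/3)(r+n) + (-4/3).
  a_n = [2 a_{n-1} + 1 a_{n-2}] / D(n).
Since the indicial polynomial factors as (r - r_1)(r - r_2), D(n) = (r_1 + n - r_1)(r_1 + n - r_2) = n(n + 7/3).
Evaluating step by step (a_0 = 1):
  n = 1: D(1) = 1(1 + 7/3) = 10/3; numerator = 2(1) = 2; a_1 = (2)/(10/3) = 3/5
  n = 2: D(2) = 2(2 + 7/3) = 26/3; numerator = 2(3/5) + 1(1) = 11/5; a_2 = (11/5)/(26/3) = 33/130
  n = 3: D(3) = 3(3 + 7/3) = 16; numerator = 2(33/130) + 1(3/5) = 72/65; a_3 = (72/65)/(16) = 9/130
  n = 4: D(4) = 4(4 + 7/3) = 76/3; numerator = 2(9/130) + 1(33/130) = 51/130; a_4 = (51/130)/(76/3) = 153/9880

r = 1; a_0 = 1; a_1 = 3/5; a_2 = 33/130; a_3 = 9/130; a_4 = 153/9880


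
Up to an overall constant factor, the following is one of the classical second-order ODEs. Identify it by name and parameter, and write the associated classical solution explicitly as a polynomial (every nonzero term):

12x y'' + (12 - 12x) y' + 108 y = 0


All three coefficients share the factor 12; dividing through by 12 gives  x y'' + (1 - x) y' + 9 y = 0.
This matches the Laguerre equation x y'' + (1 - x) y' + n y = 0 with n = 9; the polynomial solution is L_9(x).
With y = sum_k a_k x^k, matching x^k gives (k+1)k a_{k+1} + (k+1) a_{k+1} - k a_k + n a_k = 0, i.e. (k+1)^2 a_{k+1} = (k - n) a_k = (k - 9) a_k. The right side vanishes at k = 9, so the series terminates at degree 9.
Standard normalization L_n(0) = 1 gives a_0 = 1. Work upward with a_{k+1} = (k - 9) a_k / (k+1)^2:
  a_1 = (0 - 9)(1) / 1^2 = -9/1 = -9
  a_2 = (1 - 9)(-9) / 2^2 = 72/4 = 18
  a_3 = (2 - 9)(18) / 3^2 = -126/9 = -14
  a_4 = (3 - 9)(-14) / 4^2 = 84/16 = 21/4
  a_5 = (4 - 9)(21/4) / 5^2 = (-105/4)/25 = -21/20
  a_6 = (5 - 9)(-21/20) / 6^2 = (21/5)/36 = 7/60
  a_7 = (6 - 9)(7/60) / 7^2 = (-7/20)/49 = -1/140
  a_8 = (7 - 9)(-1/140) / 8^2 = (1/70)/64 = 1/4480
  a_9 = (8 - 9)(1/4480) / 9^2 = (-1/4480)/81 = -1/362880
Hence L_9(x) = -x^9/362880 + x^8/4480 - x^7/140 + 7 x^6/60 - 21 x^5/20 + 21 x^4/4 - 14 x^3 + 18 x^2 - 9 x + 1.

L_9(x); series = -x^9/362880 + x^8/4480 - x^7/140 + 7 x^6/60 - 21 x^5/20 + 21 x^4/4 - 14 x^3 + 18 x^2 - 9 x + 1


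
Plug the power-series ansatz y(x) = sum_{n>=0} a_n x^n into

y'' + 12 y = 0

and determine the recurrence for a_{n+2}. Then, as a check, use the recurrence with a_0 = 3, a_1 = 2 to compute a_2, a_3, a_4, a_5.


Substitute y = sum_n a_n x^n into y'' + (const) y = 0.
y''(x) = sum_{n>=0} (n+2)(n+1) a_{n+2} x^n.
The ODE becomes sum_n [(n+2)(n+1) a_{n+2} + 12 a_n] x^n = 0.
Setting each coefficient to zero gives the recurrence:
  (n+2)(n+1) a_{n+2} + 12 a_n = 0,
  a_{n+2} = -12 / ((n+1)(n+2)) a_n.

Check with a_0 = 3, a_1 = 2 (apply the recurrence for n = 0, 1, 2, 3): a_0 = 3, a_1 = 2, a_2 = -18, a_3 = -4, a_4 = 18, a_5 = 12/5.

a_{n+2} = -12/((n+1)(n+2)) * a_n; check: a_0 = 3, a_1 = 2, a_2 = -18, a_3 = -4, a_4 = 18, a_5 = 12/5
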